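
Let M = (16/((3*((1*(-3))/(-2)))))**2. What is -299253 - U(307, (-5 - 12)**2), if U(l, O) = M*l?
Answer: -24553861/81 ≈ -3.0313e+5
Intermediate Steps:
M = 1024/81 (M = (16/((3*(-3*(-1/2)))))**2 = (16/((3*(3/2))))**2 = (16/(9/2))**2 = (16*(2/9))**2 = (32/9)**2 = 1024/81 ≈ 12.642)
U(l, O) = 1024*l/81
-299253 - U(307, (-5 - 12)**2) = -299253 - 1024*307/81 = -299253 - 1*314368/81 = -299253 - 314368/81 = -24553861/81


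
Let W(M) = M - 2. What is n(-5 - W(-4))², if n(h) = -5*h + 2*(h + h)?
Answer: 1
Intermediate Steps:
W(M) = -2 + M
n(h) = -h (n(h) = -5*h + 2*(2*h) = -5*h + 4*h = -h)
n(-5 - W(-4))² = (-(-5 - (-2 - 4)))² = (-(-5 - 1*(-6)))² = (-(-5 + 6))² = (-1*1)² = (-1)² = 1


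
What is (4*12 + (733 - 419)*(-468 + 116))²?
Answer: 12205830400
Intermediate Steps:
(4*12 + (733 - 419)*(-468 + 116))² = (48 + 314*(-352))² = (48 - 110528)² = (-110480)² = 12205830400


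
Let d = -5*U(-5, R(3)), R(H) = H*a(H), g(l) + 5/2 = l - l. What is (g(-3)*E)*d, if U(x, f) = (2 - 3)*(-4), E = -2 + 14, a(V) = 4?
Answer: 600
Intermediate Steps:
g(l) = -5/2 (g(l) = -5/2 + (l - l) = -5/2 + 0 = -5/2)
E = 12
R(H) = 4*H (R(H) = H*4 = 4*H)
U(x, f) = 4 (U(x, f) = -1*(-4) = 4)
d = -20 (d = -5*4 = -20)
(g(-3)*E)*d = -5/2*12*(-20) = -30*(-20) = 600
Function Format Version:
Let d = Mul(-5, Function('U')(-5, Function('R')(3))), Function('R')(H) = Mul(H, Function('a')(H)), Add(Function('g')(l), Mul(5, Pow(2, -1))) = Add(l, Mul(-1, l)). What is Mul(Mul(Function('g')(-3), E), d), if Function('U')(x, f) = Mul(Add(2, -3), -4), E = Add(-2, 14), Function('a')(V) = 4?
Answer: 600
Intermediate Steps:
Function('g')(l) = Rational(-5, 2) (Function('g')(l) = Add(Rational(-5, 2), Add(l, Mul(-1, l))) = Add(Rational(-5, 2), 0) = Rational(-5, 2))
E = 12
Function('R')(H) = Mul(4, H) (Function('R')(H) = Mul(H, 4) = Mul(4, H))
Function('U')(x, f) = 4 (Function('U')(x, f) = Mul(-1, -4) = 4)
d = -20 (d = Mul(-5, 4) = -20)
Mul(Mul(Function('g')(-3), E), d) = Mul(Mul(Rational(-5, 2), 12), -20) = Mul(-30, -20) = 600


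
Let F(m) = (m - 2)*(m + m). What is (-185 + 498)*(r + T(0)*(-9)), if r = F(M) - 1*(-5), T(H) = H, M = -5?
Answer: 23475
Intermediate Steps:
F(m) = 2*m*(-2 + m) (F(m) = (-2 + m)*(2*m) = 2*m*(-2 + m))
r = 75 (r = 2*(-5)*(-2 - 5) - 1*(-5) = 2*(-5)*(-7) + 5 = 70 + 5 = 75)
(-185 + 498)*(r + T(0)*(-9)) = (-185 + 498)*(75 + 0*(-9)) = 313*(75 + 0) = 313*75 = 23475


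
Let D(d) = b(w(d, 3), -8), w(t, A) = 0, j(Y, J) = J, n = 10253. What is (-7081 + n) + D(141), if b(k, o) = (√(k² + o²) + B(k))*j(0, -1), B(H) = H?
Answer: 3164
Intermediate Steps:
b(k, o) = -k - √(k² + o²) (b(k, o) = (√(k² + o²) + k)*(-1) = (k + √(k² + o²))*(-1) = -k - √(k² + o²))
D(d) = -8 (D(d) = -1*0 - √(0² + (-8)²) = 0 - √(0 + 64) = 0 - √64 = 0 - 1*8 = 0 - 8 = -8)
(-7081 + n) + D(141) = (-7081 + 10253) - 8 = 3172 - 8 = 3164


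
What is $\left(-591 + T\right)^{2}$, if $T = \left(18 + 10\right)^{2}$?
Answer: $37249$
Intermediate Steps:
$T = 784$ ($T = 28^{2} = 784$)
$\left(-591 + T\right)^{2} = \left(-591 + 784\right)^{2} = 193^{2} = 37249$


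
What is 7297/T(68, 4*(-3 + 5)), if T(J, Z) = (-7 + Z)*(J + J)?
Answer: 7297/136 ≈ 53.654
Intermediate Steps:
T(J, Z) = 2*J*(-7 + Z) (T(J, Z) = (-7 + Z)*(2*J) = 2*J*(-7 + Z))
7297/T(68, 4*(-3 + 5)) = 7297/((2*68*(-7 + 4*(-3 + 5)))) = 7297/((2*68*(-7 + 4*2))) = 7297/((2*68*(-7 + 8))) = 7297/((2*68*1)) = 7297/136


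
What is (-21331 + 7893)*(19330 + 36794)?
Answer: -754194312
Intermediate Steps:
(-21331 + 7893)*(19330 + 36794) = -13438*56124 = -754194312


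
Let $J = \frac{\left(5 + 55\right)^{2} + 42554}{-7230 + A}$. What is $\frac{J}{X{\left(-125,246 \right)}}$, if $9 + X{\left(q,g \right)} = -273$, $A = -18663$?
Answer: $\frac{491}{77679} \approx 0.0063209$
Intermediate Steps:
$X{\left(q,g \right)} = -282$ ($X{\left(q,g \right)} = -9 - 273 = -282$)
$J = - \frac{46154}{25893}$ ($J = \frac{\left(5 + 55\right)^{2} + 42554}{-7230 - 18663} = \frac{60^{2} + 42554}{-25893} = \left(3600 + 42554\right) \left(- \frac{1}{25893}\right) = 46154 \left(- \frac{1}{25893}\right) = - \frac{46154}{25893} \approx -1.7825$)
$\frac{J}{X{\left(-125,246 \right)}} = - \frac{46154}{25893 \left(-282\right)} = \left(- \frac{46154}{25893}\right) \left(- \frac{1}{282}\right) = \frac{491}{77679}$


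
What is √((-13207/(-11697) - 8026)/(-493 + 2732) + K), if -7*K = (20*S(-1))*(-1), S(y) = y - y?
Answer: I*√2458335361346445/26189583 ≈ 1.8932*I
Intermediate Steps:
S(y) = 0
K = 0 (K = -20*0*(-1)/7 = -0*(-1) = -⅐*0 = 0)
√((-13207/(-11697) - 8026)/(-493 + 2732) + K) = √((-13207/(-11697) - 8026)/(-493 + 2732) + 0) = √((-13207*(-1/11697) - 8026)/2239 + 0) = √((13207/11697 - 8026)*(1/2239) + 0) = √(-93866915/11697*1/2239 + 0) = √(-93866915/26189583 + 0) = √(-93866915/26189583) = I*√2458335361346445/26189583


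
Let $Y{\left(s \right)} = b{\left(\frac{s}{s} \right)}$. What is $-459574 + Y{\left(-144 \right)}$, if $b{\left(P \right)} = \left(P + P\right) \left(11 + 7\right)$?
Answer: $-459538$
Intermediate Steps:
$b{\left(P \right)} = 36 P$ ($b{\left(P \right)} = 2 P 18 = 36 P$)
$Y{\left(s \right)} = 36$ ($Y{\left(s \right)} = 36 \frac{s}{s} = 36 \cdot 1 = 36$)
$-459574 + Y{\left(-144 \right)} = -459574 + 36 = -459538$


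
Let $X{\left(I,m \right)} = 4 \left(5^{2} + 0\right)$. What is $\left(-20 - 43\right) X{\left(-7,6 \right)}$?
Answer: $-6300$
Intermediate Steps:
$X{\left(I,m \right)} = 100$ ($X{\left(I,m \right)} = 4 \left(25 + 0\right) = 4 \cdot 25 = 100$)
$\left(-20 - 43\right) X{\left(-7,6 \right)} = \left(-20 - 43\right) 100 = \left(-63\right) 100 = -6300$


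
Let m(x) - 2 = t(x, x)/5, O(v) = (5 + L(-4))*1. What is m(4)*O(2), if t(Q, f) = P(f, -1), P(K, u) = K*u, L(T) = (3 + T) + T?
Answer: 0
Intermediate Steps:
L(T) = 3 + 2*T
t(Q, f) = -f (t(Q, f) = f*(-1) = -f)
O(v) = 0 (O(v) = (5 + (3 + 2*(-4)))*1 = (5 + (3 - 8))*1 = (5 - 5)*1 = 0*1 = 0)
m(x) = 2 - x/5
m(4)*O(2) = (2 - ⅕*4)*0 = (2 - ⅘)*0 = (6/5)*0 = 0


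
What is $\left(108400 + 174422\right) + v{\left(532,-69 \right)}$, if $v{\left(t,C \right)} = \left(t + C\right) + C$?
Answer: $283216$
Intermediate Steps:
$v{\left(t,C \right)} = t + 2 C$ ($v{\left(t,C \right)} = \left(C + t\right) + C = t + 2 C$)
$\left(108400 + 174422\right) + v{\left(532,-69 \right)} = \left(108400 + 174422\right) + \left(532 + 2 \left(-69\right)\right) = 282822 + \left(532 - 138\right) = 282822 + 394 = 283216$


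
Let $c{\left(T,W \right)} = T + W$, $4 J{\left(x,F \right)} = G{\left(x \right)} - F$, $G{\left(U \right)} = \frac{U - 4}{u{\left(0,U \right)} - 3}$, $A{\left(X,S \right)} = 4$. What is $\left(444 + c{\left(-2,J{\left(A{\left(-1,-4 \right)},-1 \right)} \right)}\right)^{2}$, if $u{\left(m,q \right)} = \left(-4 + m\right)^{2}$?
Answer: $\frac{3129361}{16} \approx 1.9559 \cdot 10^{5}$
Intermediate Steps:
$G{\left(U \right)} = - \frac{4}{13} + \frac{U}{13}$ ($G{\left(U \right)} = \frac{U - 4}{\left(-4 + 0\right)^{2} - 3} = \frac{-4 + U}{\left(-4\right)^{2} - 3} = \frac{-4 + U}{16 - 3} = \frac{-4 + U}{13} = \left(-4 + U\right) \frac{1}{13} = - \frac{4}{13} + \frac{U}{13}$)
$J{\left(x,F \right)} = - \frac{1}{13} - \frac{F}{4} + \frac{x}{52}$ ($J{\left(x,F \right)} = \frac{\left(- \frac{4}{13} + \frac{x}{13}\right) - F}{4} = \frac{- \frac{4}{13} - F + \frac{x}{13}}{4} = - \frac{1}{13} - \frac{F}{4} + \frac{x}{52}$)
$\left(444 + c{\left(-2,J{\left(A{\left(-1,-4 \right)},-1 \right)} \right)}\right)^{2} = \left(444 - \frac{7}{4}\right)^{2} = \left(\frac{1769}{4}\right)^{2} = \frac{3129361}{16}$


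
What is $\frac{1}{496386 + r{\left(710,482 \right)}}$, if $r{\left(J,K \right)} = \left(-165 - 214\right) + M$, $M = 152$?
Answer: $\frac{1}{496159} \approx 2.0155 \cdot 10^{-6}$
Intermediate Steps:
$r{\left(J,K \right)} = -227$ ($r{\left(J,K \right)} = \left(-165 - 214\right) + 152 = -379 + 152 = -227$)
$\frac{1}{496386 + r{\left(710,482 \right)}} = \frac{1}{496386 - 227} = \frac{1}{496159}$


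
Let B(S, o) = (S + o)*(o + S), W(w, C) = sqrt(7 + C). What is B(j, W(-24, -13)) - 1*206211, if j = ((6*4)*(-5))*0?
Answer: -206217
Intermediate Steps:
j = 0 (j = (24*(-5))*0 = -120*0 = 0)
B(S, o) = (S + o)**2 (B(S, o) = (S + o)*(S + o) = (S + o)**2)
B(j, W(-24, -13)) - 1*206211 = (0 + sqrt(7 - 13))**2 - 1*206211 = (0 + sqrt(-6))**2 - 206211 = (0 + I*sqrt(6))**2 - 206211 = (I*sqrt(6))**2 - 206211 = -6 - 206211 = -206217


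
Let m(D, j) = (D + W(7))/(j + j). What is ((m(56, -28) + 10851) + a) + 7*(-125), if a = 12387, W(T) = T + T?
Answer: 89447/4 ≈ 22362.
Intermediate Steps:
W(T) = 2*T
m(D, j) = (14 + D)/(2*j) (m(D, j) = (D + 2*7)/(j + j) = (D + 14)/((2*j)) = (14 + D)*(1/(2*j)) = (14 + D)/(2*j))
((m(56, -28) + 10851) + a) + 7*(-125) = (((½)*(14 + 56)/(-28) + 10851) + 12387) + 7*(-125) = (((½)*(-1/28)*70 + 10851) + 12387) - 875 = ((-5/4 + 10851) + 12387) - 875 = (43399/4 + 12387) - 875 = 92947/4 - 875 = 89447/4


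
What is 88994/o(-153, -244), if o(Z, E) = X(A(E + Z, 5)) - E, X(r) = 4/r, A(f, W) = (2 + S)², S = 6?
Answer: 1423904/3905 ≈ 364.64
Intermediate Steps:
A(f, W) = 64 (A(f, W) = (2 + 6)² = 8² = 64)
o(Z, E) = 1/16 - E (o(Z, E) = 4/64 - E = 4*(1/64) - E = 1/16 - E)
88994/o(-153, -244) = 88994/(1/16 - 1*(-244)) = 88994/(1/16 + 244) = 88994/(3905/16) = 88994*(16/3905) = 1423904/3905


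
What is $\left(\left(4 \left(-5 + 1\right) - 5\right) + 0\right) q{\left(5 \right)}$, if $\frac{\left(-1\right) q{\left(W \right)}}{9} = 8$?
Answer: $1512$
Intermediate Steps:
$q{\left(W \right)} = -72$ ($q{\left(W \right)} = \left(-9\right) 8 = -72$)
$\left(\left(4 \left(-5 + 1\right) - 5\right) + 0\right) q{\left(5 \right)} = \left(\left(4 \left(-5 + 1\right) - 5\right) + 0\right) \left(-72\right) = \left(\left(4 \left(-4\right) - 5\right) + 0\right) \left(-72\right) = \left(\left(-16 - 5\right) + 0\right) \left(-72\right) = \left(-21 + 0\right) \left(-72\right) = \left(-21\right) \left(-72\right) = 1512$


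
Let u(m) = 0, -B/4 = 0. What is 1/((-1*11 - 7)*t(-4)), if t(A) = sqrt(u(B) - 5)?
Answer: I*sqrt(5)/90 ≈ 0.024845*I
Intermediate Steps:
B = 0 (B = -4*0 = 0)
t(A) = I*sqrt(5) (t(A) = sqrt(0 - 5) = sqrt(-5) = I*sqrt(5))
1/((-1*11 - 7)*t(-4)) = 1/((-1*11 - 7)*(I*sqrt(5))) = 1/((-11 - 7)*(I*sqrt(5))) = 1/(-18*I*sqrt(5)) = I*sqrt(5)/90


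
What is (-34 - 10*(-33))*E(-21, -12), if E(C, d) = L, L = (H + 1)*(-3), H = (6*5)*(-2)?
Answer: 52392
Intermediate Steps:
H = -60 (H = 30*(-2) = -60)
L = 177 (L = (-60 + 1)*(-3) = -59*(-3) = 177)
E(C, d) = 177
(-34 - 10*(-33))*E(-21, -12) = (-34 - 10*(-33))*177 = (-34 + 330)*177 = 296*177 = 52392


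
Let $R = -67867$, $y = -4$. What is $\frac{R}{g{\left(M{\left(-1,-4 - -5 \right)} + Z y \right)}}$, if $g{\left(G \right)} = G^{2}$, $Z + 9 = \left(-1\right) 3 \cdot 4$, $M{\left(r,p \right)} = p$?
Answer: $- \frac{67867}{7225} \approx -9.3934$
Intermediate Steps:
$Z = -21$ ($Z = -9 + \left(-1\right) 3 \cdot 4 = -9 - 12 = -21$)
$\frac{R}{g{\left(M{\left(-1,-4 - -5 \right)} + Z y \right)}} = - \frac{67867}{\left(\left(-4 - -5\right) - -84\right)^{2}} = - \frac{67867}{\left(\left(-4 + 5\right) + 84\right)^{2}} = - \frac{67867}{\left(1 + 84\right)^{2}} = - \frac{67867}{85^{2}} = - \frac{67867}{7225}$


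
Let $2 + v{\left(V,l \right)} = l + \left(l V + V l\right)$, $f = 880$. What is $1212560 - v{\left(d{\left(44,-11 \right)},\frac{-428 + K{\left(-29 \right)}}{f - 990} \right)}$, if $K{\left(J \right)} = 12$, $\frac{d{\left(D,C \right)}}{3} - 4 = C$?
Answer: $\frac{66699438}{55} \approx 1.2127 \cdot 10^{6}$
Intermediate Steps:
$d{\left(D,C \right)} = 12 + 3 C$
$v{\left(V,l \right)} = -2 + l + 2 V l$ ($v{\left(V,l \right)} = -2 + \left(l + \left(l V + V l\right)\right) = -2 + \left(l + \left(V l + V l\right)\right) = -2 + \left(l + 2 V l\right) = -2 + l + 2 V l$)
$1212560 - v{\left(d{\left(44,-11 \right)},\frac{-428 + K{\left(-29 \right)}}{f - 990} \right)} = 1212560 - \left(-2 + \frac{-428 + 12}{880 - 990} + 2 \left(12 + 3 \left(-11\right)\right) \frac{-428 + 12}{880 - 990}\right) = 1212560 - \left(-2 - \frac{416}{-110} + 2 \left(12 - 33\right) \left(- \frac{416}{-110}\right)\right) = 1212560 - \left(-2 - - \frac{208}{55} + 2 \left(-21\right) \left(\left(-416\right) \left(- \frac{1}{110}\right)\right)\right) = 1212560 - \left(-2 + \frac{208}{55} + 2 \left(-21\right) \frac{208}{55}\right) = 1212560 - \left(-2 + \frac{208}{55} - \frac{8736}{55}\right) = 1212560 - - \frac{8638}{55} = 1212560 + \frac{8638}{55} = \frac{66699438}{55}$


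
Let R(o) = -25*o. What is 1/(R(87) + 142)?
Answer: -1/2033 ≈ -0.00049188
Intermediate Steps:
1/(R(87) + 142) = 1/(-25*87 + 142) = 1/(-2175 + 142) = 1/(-2033) = -1/2033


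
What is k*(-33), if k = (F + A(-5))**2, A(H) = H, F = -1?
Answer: -1188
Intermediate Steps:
k = 36 (k = (-1 - 5)**2 = (-6)**2 = 36)
k*(-33) = 36*(-33) = -1188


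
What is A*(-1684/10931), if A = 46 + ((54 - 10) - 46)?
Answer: -74096/10931 ≈ -6.7785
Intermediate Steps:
A = 44 (A = 46 + (44 - 46) = 46 - 2 = 44)
A*(-1684/10931) = 44*(-1684/10931) = -74096/10931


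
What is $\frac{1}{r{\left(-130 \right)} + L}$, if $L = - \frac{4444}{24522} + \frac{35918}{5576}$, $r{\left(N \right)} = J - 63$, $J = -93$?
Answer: $- \frac{34183668}{5118651845} \approx -0.0066783$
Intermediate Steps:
$r{\left(N \right)} = -156$ ($r{\left(N \right)} = -93 - 63 = -156$)
$L = \frac{214000363}{34183668}$ ($L = \left(-4444\right) \frac{1}{24522} + 35918 \cdot \frac{1}{5576} = - \frac{2222}{12261} + \frac{17959}{2788} = \frac{214000363}{34183668} \approx 6.2603$)
$\frac{1}{r{\left(-130 \right)} + L} = \frac{1}{-156 + \frac{214000363}{34183668}} = \frac{1}{- \frac{5118651845}{34183668}} = - \frac{34183668}{5118651845}$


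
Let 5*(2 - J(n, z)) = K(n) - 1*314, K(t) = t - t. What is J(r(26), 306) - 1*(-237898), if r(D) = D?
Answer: 1189814/5 ≈ 2.3796e+5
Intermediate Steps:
K(t) = 0
J(n, z) = 324/5 (J(n, z) = 2 - (0 - 1*314)/5 = 2 - (0 - 314)/5 = 2 - ⅕*(-314) = 2 + 314/5 = 324/5)
J(r(26), 306) - 1*(-237898) = 324/5 - 1*(-237898) = 324/5 + 237898 = 1189814/5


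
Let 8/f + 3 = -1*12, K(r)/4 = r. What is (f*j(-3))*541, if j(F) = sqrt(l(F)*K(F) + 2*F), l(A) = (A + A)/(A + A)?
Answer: -4328*I*sqrt(2)/5 ≈ -1224.1*I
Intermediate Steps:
K(r) = 4*r
f = -8/15 (f = 8/(-3 - 1*12) = 8/(-3 - 12) = 8/(-15) = 8*(-1/15) = -8/15 ≈ -0.53333)
l(A) = 1 (l(A) = (2*A)/((2*A)) = (2*A)*(1/(2*A)) = 1)
j(F) = sqrt(6)*sqrt(F) (j(F) = sqrt(1*(4*F) + 2*F) = sqrt(4*F + 2*F) = sqrt(6*F) = sqrt(6)*sqrt(F))
(f*j(-3))*541 = -8*sqrt(6)*sqrt(-3)/15*541 = -8*sqrt(6)*I*sqrt(3)/15*541 = -8*I*sqrt(2)/5*541 = -4328*I*sqrt(2)/5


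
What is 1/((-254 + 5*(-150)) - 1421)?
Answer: -1/2425 ≈ -0.00041237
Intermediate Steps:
1/((-254 + 5*(-150)) - 1421) = 1/((-254 - 750) - 1421) = 1/(-1004 - 1421) = 1/(-2425) = -1/2425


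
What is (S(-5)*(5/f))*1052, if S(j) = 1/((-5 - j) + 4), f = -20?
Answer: -263/4 ≈ -65.750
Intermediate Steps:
S(j) = 1/(-1 - j)
(S(-5)*(5/f))*1052 = ((-1/(1 - 5))*(5/(-20)))*1052 = ((-1/(-4))*(5*(-1/20)))*1052 = (-1*(-1/4)*(-1/4))*1052 = ((1/4)*(-1/4))*1052 = -1/16*1052 = -263/4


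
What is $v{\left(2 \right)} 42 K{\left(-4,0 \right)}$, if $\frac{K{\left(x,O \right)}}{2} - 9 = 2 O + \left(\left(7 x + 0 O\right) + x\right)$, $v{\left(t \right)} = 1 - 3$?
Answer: $3864$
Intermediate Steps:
$v{\left(t \right)} = -2$ ($v{\left(t \right)} = 1 - 3 = -2$)
$K{\left(x,O \right)} = 18 + 4 O + 16 x$ ($K{\left(x,O \right)} = 18 + 2 \left(2 O + \left(\left(7 x + 0 O\right) + x\right)\right) = 18 + 2 \left(2 O + \left(\left(7 x + 0\right) + x\right)\right) = 18 + 2 \left(2 O + \left(7 x + x\right)\right) = 18 + 2 \left(2 O + 8 x\right) = 18 + \left(4 O + 16 x\right) = 18 + 4 O + 16 x$)
$v{\left(2 \right)} 42 K{\left(-4,0 \right)} = \left(-2\right) 42 \left(18 + 4 \cdot 0 + 16 \left(-4\right)\right) = - 84 \left(18 + 0 - 64\right) = \left(-84\right) \left(-46\right) = 3864$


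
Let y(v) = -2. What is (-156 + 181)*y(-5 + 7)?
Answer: -50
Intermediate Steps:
(-156 + 181)*y(-5 + 7) = (-156 + 181)*(-2) = 25*(-2) = -50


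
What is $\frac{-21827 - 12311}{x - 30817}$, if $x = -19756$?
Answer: $\frac{34138}{50573} \approx 0.67502$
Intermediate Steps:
$\frac{-21827 - 12311}{x - 30817} = \frac{-21827 - 12311}{-19756 - 30817} = - \frac{34138}{-50573} = \left(-34138\right) \left(- \frac{1}{50573}\right) = \frac{34138}{50573}$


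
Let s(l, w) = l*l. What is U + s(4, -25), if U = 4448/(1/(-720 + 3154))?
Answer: 10826448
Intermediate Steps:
s(l, w) = l²
U = 10826432 (U = 4448/(1/2434) = 4448*2434 = 10826432)
U + s(4, -25) = 10826432 + 4² = 10826432 + 16 = 10826448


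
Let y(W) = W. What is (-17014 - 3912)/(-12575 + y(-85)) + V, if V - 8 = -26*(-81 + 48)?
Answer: 5492243/6330 ≈ 867.65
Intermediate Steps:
V = 866 (V = 8 - 26*(-81 + 48) = 8 - 26*(-33) = 8 + 858 = 866)
(-17014 - 3912)/(-12575 + y(-85)) + V = (-17014 - 3912)/(-12575 - 85) + 866 = -20926/(-12660) + 866 = -20926*(-1/12660) + 866 = 10463/6330 + 866 = 5492243/6330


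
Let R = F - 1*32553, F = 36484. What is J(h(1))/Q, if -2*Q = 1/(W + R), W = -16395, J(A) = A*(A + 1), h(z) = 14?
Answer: 5234880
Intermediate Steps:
J(A) = A*(1 + A)
R = 3931 (R = 36484 - 1*32553 = 36484 - 32553 = 3931)
Q = 1/24928 (Q = -1/(2*(-16395 + 3931)) = -½/(-12464) = -½*(-1/12464) = 1/24928 ≈ 4.0116e-5)
J(h(1))/Q = (14*(1 + 14))/(1/24928) = (14*15)*24928 = 210*24928 = 5234880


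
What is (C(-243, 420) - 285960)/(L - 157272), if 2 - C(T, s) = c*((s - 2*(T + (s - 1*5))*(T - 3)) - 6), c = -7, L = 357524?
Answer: 77327/50063 ≈ 1.5446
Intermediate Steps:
C(T, s) = -40 + 7*s - 14*(-3 + T)*(-5 + T + s) (C(T, s) = 2 - (-7)*((s - 2*(T + (s - 1*5))*(T - 3)) - 6) = 2 - (-7)*((s - 2*(T + (s - 5))*(-3 + T)) - 6) = 2 - (-7)*((s - 2*(T + (-5 + s))*(-3 + T)) - 6) = 2 - (-7)*((s - 2*(-5 + T + s)*(-3 + T)) - 6) = 2 - (-7)*((s - 2*(-3 + T)*(-5 + T + s)) - 6) = 2 - (-7)*(-6 + s - 2*(-3 + T)*(-5 + T + s)) = 2 - (42 - 7*s + 14*(-3 + T)*(-5 + T + s)) = 2 + (-42 + 7*s - 14*(-3 + T)*(-5 + T + s)) = -40 + 7*s - 14*(-3 + T)*(-5 + T + s))
(C(-243, 420) - 285960)/(L - 157272) = ((-250 - 14*(-243)² + 49*420 + 112*(-243) - 14*(-243)*420) - 285960)/(357524 - 157272) = ((-250 - 14*59049 + 20580 - 27216 + 1428840) - 285960)/200252 = ((-250 - 826686 + 20580 - 27216 + 1428840) - 285960)*(1/200252) = (595268 - 285960)*(1/200252) = 309308*(1/200252) = 77327/50063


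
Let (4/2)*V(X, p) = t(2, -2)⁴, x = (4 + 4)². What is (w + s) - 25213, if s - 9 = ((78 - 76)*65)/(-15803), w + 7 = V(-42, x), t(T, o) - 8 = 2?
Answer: -319394563/15803 ≈ -20211.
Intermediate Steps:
t(T, o) = 10 (t(T, o) = 8 + 2 = 10)
x = 64 (x = 8² = 64)
V(X, p) = 5000 (V(X, p) = (½)*10⁴ = (½)*10000 = 5000)
w = 4993 (w = -7 + 5000 = 4993)
s = 142097/15803 (s = 9 + ((78 - 76)*65)/(-15803) = 9 + (2*65)*(-1/15803) = 9 + 130*(-1/15803) = 9 - 130/15803 = 142097/15803 ≈ 8.9918)
(w + s) - 25213 = (4993 + 142097/15803) - 25213 = 79046476/15803 - 25213 = -319394563/15803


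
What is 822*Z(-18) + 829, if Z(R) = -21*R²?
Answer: -5592059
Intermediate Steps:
822*Z(-18) + 829 = 822*(-21*(-18)²) + 829 = 822*(-21*324) + 829 = 822*(-6804) + 829 = -5592888 + 829 = -5592059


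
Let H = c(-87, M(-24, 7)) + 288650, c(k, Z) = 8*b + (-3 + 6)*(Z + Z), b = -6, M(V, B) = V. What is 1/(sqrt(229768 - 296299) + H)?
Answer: 288458/83208084295 - I*sqrt(66531)/83208084295 ≈ 3.4667e-6 - 3.0999e-9*I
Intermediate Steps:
c(k, Z) = -48 + 6*Z (c(k, Z) = 8*(-6) + (-3 + 6)*(Z + Z) = -48 + 3*(2*Z) = -48 + 6*Z)
H = 288458 (H = (-48 + 6*(-24)) + 288650 = (-48 - 144) + 288650 = -192 + 288650 = 288458)
1/(sqrt(229768 - 296299) + H) = 1/(sqrt(229768 - 296299) + 288458) = 1/(sqrt(-66531) + 288458) = 1/(I*sqrt(66531) + 288458) = 1/(288458 + I*sqrt(66531))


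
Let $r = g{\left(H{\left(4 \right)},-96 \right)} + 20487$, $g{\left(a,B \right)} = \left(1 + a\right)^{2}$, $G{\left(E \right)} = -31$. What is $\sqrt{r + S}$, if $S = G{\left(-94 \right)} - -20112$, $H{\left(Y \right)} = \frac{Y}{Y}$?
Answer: $42 \sqrt{23} \approx 201.42$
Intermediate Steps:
$H{\left(Y \right)} = 1$
$S = 20081$ ($S = -31 - -20112 = -31 + 20112 = 20081$)
$r = 20491$ ($r = \left(1 + 1\right)^{2} + 20487 = 2^{2} + 20487 = 4 + 20487 = 20491$)
$\sqrt{r + S} = \sqrt{20491 + 20081} = \sqrt{40572} = 42 \sqrt{23}$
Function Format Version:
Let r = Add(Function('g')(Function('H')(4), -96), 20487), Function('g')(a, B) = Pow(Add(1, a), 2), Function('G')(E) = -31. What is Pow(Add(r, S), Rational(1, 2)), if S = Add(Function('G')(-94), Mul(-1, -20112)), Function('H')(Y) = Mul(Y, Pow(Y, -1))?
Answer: Mul(42, Pow(23, Rational(1, 2))) ≈ 201.42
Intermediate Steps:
Function('H')(Y) = 1
S = 20081 (S = Add(-31, Mul(-1, -20112)) = Add(-31, 20112) = 20081)
r = 20491 (r = Add(Pow(Add(1, 1), 2), 20487) = Add(Pow(2, 2), 20487) = Add(4, 20487) = 20491)
Pow(Add(r, S), Rational(1, 2)) = Pow(Add(20491, 20081), Rational(1, 2)) = Pow(40572, Rational(1, 2)) = Mul(42, Pow(23, Rational(1, 2)))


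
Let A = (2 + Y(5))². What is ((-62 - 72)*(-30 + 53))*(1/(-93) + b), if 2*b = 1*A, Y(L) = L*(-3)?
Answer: -24216815/93 ≈ -2.6040e+5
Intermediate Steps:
Y(L) = -3*L
A = 169 (A = (2 - 3*5)² = (2 - 15)² = (-13)² = 169)
b = 169/2 (b = (1*169)/2 = (½)*169 = 169/2 ≈ 84.500)
((-62 - 72)*(-30 + 53))*(1/(-93) + b) = ((-62 - 72)*(-30 + 53))*(1/(-93) + 169/2) = (-134*23)*(-1/93 + 169/2) = -3082*15715/186 = -24216815/93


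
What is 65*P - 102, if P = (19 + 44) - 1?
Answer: 3928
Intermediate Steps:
P = 62 (P = 63 - 1 = 62)
65*P - 102 = 65*62 - 102 = 4030 - 102 = 3928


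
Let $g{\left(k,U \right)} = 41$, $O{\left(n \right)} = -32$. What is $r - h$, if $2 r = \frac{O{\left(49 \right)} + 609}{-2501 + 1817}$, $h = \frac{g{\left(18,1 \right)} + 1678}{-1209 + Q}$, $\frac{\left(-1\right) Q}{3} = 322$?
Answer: $\frac{365539}{991800} \approx 0.36856$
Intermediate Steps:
$Q = -966$ ($Q = \left(-3\right) 322 = -966$)
$h = - \frac{573}{725}$ ($h = \frac{41 + 1678}{-1209 - 966} = \frac{1719}{-2175} = 1719 \left(- \frac{1}{2175}\right) = - \frac{573}{725} \approx -0.79035$)
$r = - \frac{577}{1368}$ ($r = \frac{\left(-32 + 609\right) \frac{1}{-2501 + 1817}}{2} = \frac{577 \frac{1}{-684}}{2} = \frac{577 \left(- \frac{1}{684}\right)}{2} = \frac{1}{2} \left(- \frac{577}{684}\right) = - \frac{577}{1368} \approx -0.42178$)
$r - h = - \frac{577}{1368} - - \frac{573}{725} = - \frac{577}{1368} + \frac{573}{725} = \frac{365539}{991800}$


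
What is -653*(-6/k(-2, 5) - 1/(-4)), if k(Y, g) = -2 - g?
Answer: -20243/28 ≈ -722.96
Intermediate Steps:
-653*(-6/k(-2, 5) - 1/(-4)) = -653*(-6/(-2 - 1*5) - 1/(-4)) = -653*(-6/(-2 - 5) - 1*(-¼)) = -653*(-6/(-7) + ¼) = -653*(-6*(-⅐) + ¼) = -653*(6/7 + ¼) = -653*31/28 = -20243/28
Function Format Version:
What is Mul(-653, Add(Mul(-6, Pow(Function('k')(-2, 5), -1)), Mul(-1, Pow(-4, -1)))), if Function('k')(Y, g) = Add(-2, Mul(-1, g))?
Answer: Rational(-20243, 28) ≈ -722.96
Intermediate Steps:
Mul(-653, Add(Mul(-6, Pow(Function('k')(-2, 5), -1)), Mul(-1, Pow(-4, -1)))) = Mul(-653, Add(Mul(-6, Pow(Add(-2, Mul(-1, 5)), -1)), Mul(-1, Pow(-4, -1)))) = Mul(-653, Add(Mul(-6, Pow(Add(-2, -5), -1)), Mul(-1, Rational(-1, 4)))) = Mul(-653, Add(Mul(-6, Pow(-7, -1)), Rational(1, 4))) = Mul(-653, Add(Mul(-6, Rational(-1, 7)), Rational(1, 4))) = Mul(-653, Add(Rational(6, 7), Rational(1, 4))) = Mul(-653, Rational(31, 28)) = Rational(-20243, 28)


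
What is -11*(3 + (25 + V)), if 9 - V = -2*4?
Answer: -495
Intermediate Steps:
V = 17 (V = 9 - (-2)*4 = 9 - 1*(-8) = 9 + 8 = 17)
-11*(3 + (25 + V)) = -11*(3 + (25 + 17)) = -11*(3 + 42) = -11*45 = -495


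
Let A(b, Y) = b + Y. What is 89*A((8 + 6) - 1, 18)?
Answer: 2759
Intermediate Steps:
A(b, Y) = Y + b
89*A((8 + 6) - 1, 18) = 89*(18 + ((8 + 6) - 1)) = 89*(18 + (14 - 1)) = 89*(18 + 13) = 89*31 = 2759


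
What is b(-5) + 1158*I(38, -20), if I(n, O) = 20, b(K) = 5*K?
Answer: 23135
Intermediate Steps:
b(-5) + 1158*I(38, -20) = 5*(-5) + 1158*20 = -25 + 23160 = 23135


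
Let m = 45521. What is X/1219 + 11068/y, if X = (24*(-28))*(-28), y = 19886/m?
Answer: 307269295354/12120517 ≈ 25351.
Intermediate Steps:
y = 19886/45521 ≈ 0.43685
X = 18816 (X = -672*(-28) = 18816)
X/1219 + 11068/y = 18816/1219 + 11068/(19886/45521) = 18816*(1/1219) + 11068*(45521/19886) = 18816/1219 + 251913214/9943 = 307269295354/12120517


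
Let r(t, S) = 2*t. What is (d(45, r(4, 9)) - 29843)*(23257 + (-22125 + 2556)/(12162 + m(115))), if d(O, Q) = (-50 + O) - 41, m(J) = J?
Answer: -8533507365180/12277 ≈ -6.9508e+8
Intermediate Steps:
d(O, Q) = -91 + O
(d(45, r(4, 9)) - 29843)*(23257 + (-22125 + 2556)/(12162 + m(115))) = ((-91 + 45) - 29843)*(23257 + (-22125 + 2556)/(12162 + 115)) = (-46 - 29843)*(23257 - 19569/12277) = -29889*(23257 - 19569*1/12277) = -29889*(23257 - 19569/12277) = -29889*285506620/12277 = -8533507365180/12277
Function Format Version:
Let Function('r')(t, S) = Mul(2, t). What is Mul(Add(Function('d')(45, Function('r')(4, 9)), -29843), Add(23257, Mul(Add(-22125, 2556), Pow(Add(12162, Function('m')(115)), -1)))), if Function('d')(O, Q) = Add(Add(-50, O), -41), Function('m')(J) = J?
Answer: Rational(-8533507365180, 12277) ≈ -6.9508e+8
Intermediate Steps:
Function('d')(O, Q) = Add(-91, O)
Mul(Add(Function('d')(45, Function('r')(4, 9)), -29843), Add(23257, Mul(Add(-22125, 2556), Pow(Add(12162, Function('m')(115)), -1)))) = Mul(Add(Add(-91, 45), -29843), Add(23257, Mul(Add(-22125, 2556), Pow(Add(12162, 115), -1)))) = Mul(Add(-46, -29843), Add(23257, Mul(-19569, Pow(12277, -1)))) = Mul(-29889, Add(23257, Mul(-19569, Rational(1, 12277)))) = Mul(-29889, Add(23257, Rational(-19569, 12277))) = Mul(-29889, Rational(285506620, 12277)) = Rational(-8533507365180, 12277)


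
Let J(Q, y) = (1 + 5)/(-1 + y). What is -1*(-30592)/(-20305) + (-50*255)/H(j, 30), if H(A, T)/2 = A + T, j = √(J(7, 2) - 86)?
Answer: (-122368*√5 + 130362135*I)/(40610*(-15*I + 2*√5)) ≈ -196.66 + 58.183*I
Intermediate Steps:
J(Q, y) = 6/(-1 + y)
j = 4*I*√5 (j = √(6/(-1 + 2) - 86) = √(6/1 - 86) = √(6*1 - 86) = √(6 - 86) = √(-80) = 4*I*√5 ≈ 8.9443*I)
H(A, T) = 2*A + 2*T (H(A, T) = 2*(A + T) = 2*A + 2*T)
-1*(-30592)/(-20305) + (-50*255)/H(j, 30) = -1*(-30592)/(-20305) + (-50*255)/(2*(4*I*√5) + 2*30) = 30592*(-1/20305) - 12750/(8*I*√5 + 60) = -30592/20305 - 12750/(60 + 8*I*√5)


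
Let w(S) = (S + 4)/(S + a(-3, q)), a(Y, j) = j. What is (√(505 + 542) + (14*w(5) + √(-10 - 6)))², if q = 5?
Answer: (63 + 5*√1047 + 20*I)²/25 ≈ 2005.2 + 359.66*I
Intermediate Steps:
w(S) = (4 + S)/(5 + S) (w(S) = (S + 4)/(S + 5) = (4 + S)/(5 + S))
(√(505 + 542) + (14*w(5) + √(-10 - 6)))² = (√(505 + 542) + (14*((4 + 5)/(5 + 5)) + √(-10 - 6)))² = (√1047 + (14*(9/10) + √(-16)))² = (√1047 + (14*((⅒)*9) + 4*I))² = (√1047 + (14*(9/10) + 4*I))² = (√1047 + (63/5 + 4*I))² = (63/5 + √1047 + 4*I)²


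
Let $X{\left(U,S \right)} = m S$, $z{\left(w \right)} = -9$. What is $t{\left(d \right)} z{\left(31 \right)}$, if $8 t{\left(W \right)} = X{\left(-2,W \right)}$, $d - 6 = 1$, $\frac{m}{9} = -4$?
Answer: $\frac{567}{2} \approx 283.5$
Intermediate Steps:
$m = -36$ ($m = 9 \left(-4\right) = -36$)
$d = 7$ ($d = 6 + 1 = 7$)
$X{\left(U,S \right)} = - 36 S$
$t{\left(W \right)} = - \frac{9 W}{2}$ ($t{\left(W \right)} = \frac{\left(-36\right) W}{8} = - \frac{9 W}{2}$)
$t{\left(d \right)} z{\left(31 \right)} = \left(- \frac{9}{2}\right) 7 \left(-9\right) = \left(- \frac{63}{2}\right) \left(-9\right) = \frac{567}{2}$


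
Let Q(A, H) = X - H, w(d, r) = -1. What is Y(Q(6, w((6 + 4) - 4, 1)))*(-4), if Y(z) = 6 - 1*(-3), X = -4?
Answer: -36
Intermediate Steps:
Q(A, H) = -4 - H
Y(z) = 9 (Y(z) = 6 + 3 = 9)
Y(Q(6, w((6 + 4) - 4, 1)))*(-4) = 9*(-4) = -36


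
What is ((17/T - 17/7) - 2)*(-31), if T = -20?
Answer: 22909/140 ≈ 163.64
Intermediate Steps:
((17/T - 17/7) - 2)*(-31) = ((17/(-20) - 17/7) - 2)*(-31) = ((17*(-1/20) - 17*⅐) - 2)*(-31) = ((-17/20 - 17/7) - 2)*(-31) = (-459/140 - 2)*(-31) = -739/140*(-31) = 22909/140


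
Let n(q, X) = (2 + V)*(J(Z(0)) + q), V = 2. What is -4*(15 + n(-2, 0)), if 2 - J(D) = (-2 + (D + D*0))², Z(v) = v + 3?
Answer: -44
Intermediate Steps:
Z(v) = 3 + v
J(D) = 2 - (-2 + D)² (J(D) = 2 - (-2 + (D + D*0))² = 2 - (-2 + (D + 0))² = 2 - (-2 + D)²)
n(q, X) = 4 + 4*q (n(q, X) = (2 + 2)*((2 - (-2 + (3 + 0))²) + q) = 4*((2 - (-2 + 3)²) + q) = 4*((2 - 1*1²) + q) = 4*((2 - 1*1) + q) = 4*((2 - 1) + q) = 4*(1 + q) = 4 + 4*q)
-4*(15 + n(-2, 0)) = -4*(15 + (4 + 4*(-2))) = -4*(15 + (4 - 8)) = -4*(15 - 4) = -4*11 = -44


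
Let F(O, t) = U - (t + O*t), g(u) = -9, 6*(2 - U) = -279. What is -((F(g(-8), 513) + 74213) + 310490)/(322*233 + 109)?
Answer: -259237/50090 ≈ -5.1754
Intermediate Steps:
U = 97/2 (U = 2 - 1/6*(-279) = 2 + 93/2 = 97/2 ≈ 48.500)
F(O, t) = 97/2 - t - O*t (F(O, t) = 97/2 - (t + O*t) = 97/2 + (-t - O*t) = 97/2 - t - O*t)
-((F(g(-8), 513) + 74213) + 310490)/(322*233 + 109) = -(((97/2 - 1*513 - 1*(-9)*513) + 74213) + 310490)/(322*233 + 109) = -(((97/2 - 513 + 4617) + 74213) + 310490)/(75026 + 109) = -((8305/2 + 74213) + 310490)/75135 = -(156731/2 + 310490)/75135 = -777711/(2*75135) = -1*259237/50090 = -259237/50090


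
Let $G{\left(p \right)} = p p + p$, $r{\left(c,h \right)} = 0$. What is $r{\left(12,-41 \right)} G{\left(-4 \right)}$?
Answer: $0$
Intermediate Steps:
$G{\left(p \right)} = p + p^{2}$ ($G{\left(p \right)} = p^{2} + p = p + p^{2}$)
$r{\left(12,-41 \right)} G{\left(-4 \right)} = 0 \left(- 4 \left(1 - 4\right)\right) = 0 \left(\left(-4\right) \left(-3\right)\right) = 0 \cdot 12 = 0$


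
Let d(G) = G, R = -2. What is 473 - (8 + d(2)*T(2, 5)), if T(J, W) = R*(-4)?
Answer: 449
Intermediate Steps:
T(J, W) = 8 (T(J, W) = -2*(-4) = 8)
473 - (8 + d(2)*T(2, 5)) = 473 - (8 + 2*8) = 473 - (8 + 16) = 473 - 1*24 = 473 - 24 = 449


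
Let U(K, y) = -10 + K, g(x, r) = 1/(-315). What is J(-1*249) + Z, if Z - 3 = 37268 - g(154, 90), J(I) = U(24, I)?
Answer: 11744776/315 ≈ 37285.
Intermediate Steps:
g(x, r) = -1/315
J(I) = 14 (J(I) = -10 + 24 = 14)
Z = 11740366/315 (Z = 3 + (37268 - 1*(-1/315)) = 3 + (37268 + 1/315) = 3 + 11739421/315 = 11740366/315 ≈ 37271.)
J(-1*249) + Z = 14 + 11740366/315 = 11744776/315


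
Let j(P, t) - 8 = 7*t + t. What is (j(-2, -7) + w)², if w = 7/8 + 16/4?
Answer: 119025/64 ≈ 1859.8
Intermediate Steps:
j(P, t) = 8 + 8*t (j(P, t) = 8 + (7*t + t) = 8 + 8*t)
w = 39/8 (w = 7*(⅛) + 16*(¼) = 7/8 + 4 = 39/8 ≈ 4.8750)
(j(-2, -7) + w)² = ((8 + 8*(-7)) + 39/8)² = ((8 - 56) + 39/8)² = (-48 + 39/8)² = (-345/8)² = 119025/64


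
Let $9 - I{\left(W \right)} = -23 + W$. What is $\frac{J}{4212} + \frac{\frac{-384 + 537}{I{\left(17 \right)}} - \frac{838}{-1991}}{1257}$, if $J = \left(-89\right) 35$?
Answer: $- \frac{12844670351}{17568862740} \approx -0.7311$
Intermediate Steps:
$I{\left(W \right)} = 32 - W$ ($I{\left(W \right)} = 9 - \left(-23 + W\right) = 32 - W$)
$J = -3115$
$\frac{J}{4212} + \frac{\frac{-384 + 537}{I{\left(17 \right)}} - \frac{838}{-1991}}{1257} = - \frac{3115}{4212} + \frac{\frac{-384 + 537}{32 - 17} - \frac{838}{-1991}}{1257} = \left(-3115\right) \frac{1}{4212} + \left(\frac{153}{32 - 17} - - \frac{838}{1991}\right) \frac{1}{1257} = - \frac{3115}{4212} + \left(\frac{153}{15} + \frac{838}{1991}\right) \frac{1}{1257} = - \frac{3115}{4212} + \left(153 \cdot \frac{1}{15} + \frac{838}{1991}\right) \frac{1}{1257} = - \frac{3115}{4212} + \left(\frac{51}{5} + \frac{838}{1991}\right) \frac{1}{1257} = - \frac{3115}{4212} + \frac{105731}{9955} \cdot \frac{1}{1257} = - \frac{3115}{4212} + \frac{105731}{12513435} = - \frac{12844670351}{17568862740}$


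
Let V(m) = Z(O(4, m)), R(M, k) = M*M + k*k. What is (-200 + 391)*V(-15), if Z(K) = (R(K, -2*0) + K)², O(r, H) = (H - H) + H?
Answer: 8423100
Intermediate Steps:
R(M, k) = M² + k²
O(r, H) = H (O(r, H) = 0 + H = H)
Z(K) = (K + K²)² (Z(K) = ((K² + (-2*0)²) + K)² = ((K² + 0²) + K)² = ((K² + 0) + K)² = (K² + K)² = (K + K²)²)
V(m) = m²*(1 + m)²
(-200 + 391)*V(-15) = (-200 + 391)*((-15)²*(1 - 15)²) = 191*(225*(-14)²) = 191*(225*196) = 191*44100 = 8423100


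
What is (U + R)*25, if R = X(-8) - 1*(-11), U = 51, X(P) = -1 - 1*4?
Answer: 1425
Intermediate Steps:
X(P) = -5 (X(P) = -1 - 4 = -5)
R = 6 (R = -5 - 1*(-11) = -5 + 11 = 6)
(U + R)*25 = (51 + 6)*25 = 57*25 = 1425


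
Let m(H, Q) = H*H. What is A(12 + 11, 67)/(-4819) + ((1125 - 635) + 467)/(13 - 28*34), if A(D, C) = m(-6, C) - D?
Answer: -1541330/1508347 ≈ -1.0219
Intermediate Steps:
m(H, Q) = H**2
A(D, C) = 36 - D (A(D, C) = (-6)**2 - D = 36 - D)
A(12 + 11, 67)/(-4819) + ((1125 - 635) + 467)/(13 - 28*34) = (36 - (12 + 11))/(-4819) + ((1125 - 635) + 467)/(13 - 28*34) = (36 - 1*23)*(-1/4819) + (490 + 467)/(13 - 952) = (36 - 23)*(-1/4819) + 957/(-939) = 13*(-1/4819) + 957*(-1/939) = -13/4819 - 319/313 = -1541330/1508347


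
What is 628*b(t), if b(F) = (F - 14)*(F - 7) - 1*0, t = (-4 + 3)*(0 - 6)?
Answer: 5024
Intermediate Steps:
t = 6 (t = -1*(-6) = 6)
b(F) = (-14 + F)*(-7 + F) (b(F) = (-14 + F)*(-7 + F) + 0 = (-14 + F)*(-7 + F))
628*b(t) = 628*(98 + 6**2 - 21*6) = 628*(98 + 36 - 126) = 628*8 = 5024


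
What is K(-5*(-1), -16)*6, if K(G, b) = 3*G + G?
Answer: 120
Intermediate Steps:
K(G, b) = 4*G
K(-5*(-1), -16)*6 = (4*(-5*(-1)))*6 = (4*5)*6 = 20*6 = 120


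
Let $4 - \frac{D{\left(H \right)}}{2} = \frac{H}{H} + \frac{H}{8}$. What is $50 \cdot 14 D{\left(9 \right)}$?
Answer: $2625$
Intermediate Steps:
$D{\left(H \right)} = 6 - \frac{H}{4}$ ($D{\left(H \right)} = 8 - 2 \left(\frac{H}{H} + \frac{H}{8}\right) = 8 - 2 \left(1 + H \frac{1}{8}\right) = 8 - 2 \left(1 + \frac{H}{8}\right) = 8 - \left(2 + \frac{H}{4}\right) = 6 - \frac{H}{4}$)
$50 \cdot 14 D{\left(9 \right)} = 50 \cdot 14 \left(6 - \frac{9}{4}\right) = 700 \left(6 - \frac{9}{4}\right) = 700 \cdot \frac{15}{4} = 2625$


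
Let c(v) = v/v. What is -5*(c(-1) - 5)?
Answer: 20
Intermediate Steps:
c(v) = 1
-5*(c(-1) - 5) = -5*(1 - 5) = -5*(-4) = 20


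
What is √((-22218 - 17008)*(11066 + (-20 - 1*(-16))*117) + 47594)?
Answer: 3*I*√46185506 ≈ 20388.0*I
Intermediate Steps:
√((-22218 - 17008)*(11066 + (-20 - 1*(-16))*117) + 47594) = √(-39226*(11066 + (-20 + 16)*117) + 47594) = √(-39226*(11066 - 4*117) + 47594) = √(-39226*(11066 - 468) + 47594) = √(-39226*10598 + 47594) = √(-415717148 + 47594) = √(-415669554) = 3*I*√46185506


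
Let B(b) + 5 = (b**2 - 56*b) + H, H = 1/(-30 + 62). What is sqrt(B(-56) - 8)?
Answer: sqrt(400578)/8 ≈ 79.114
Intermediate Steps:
H = 1/32 ≈ 0.031250
B(b) = -159/32 + b**2 - 56*b (B(b) = -5 + ((b**2 - 56*b) + 1/32) = -5 + (1/32 + b**2 - 56*b) = -159/32 + b**2 - 56*b)
sqrt(B(-56) - 8) = sqrt((-159/32 + (-56)**2 - 56*(-56)) - 8) = sqrt((-159/32 + 3136 + 3136) - 8) = sqrt(200545/32 - 8) = sqrt(200289/32) = sqrt(400578)/8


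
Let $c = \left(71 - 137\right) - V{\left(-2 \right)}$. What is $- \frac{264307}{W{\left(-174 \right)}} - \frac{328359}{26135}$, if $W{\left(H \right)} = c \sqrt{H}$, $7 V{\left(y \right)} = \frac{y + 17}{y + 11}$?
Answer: $- \frac{328359}{26135} - \frac{1850149 i \sqrt{174}}{80678} \approx -12.564 - 302.5 i$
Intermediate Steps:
$V{\left(y \right)} = \frac{17 + y}{7 \left(11 + y\right)}$ ($V{\left(y \right)} = \frac{\left(y + 17\right) \frac{1}{y + 11}}{7} = \frac{\left(17 + y\right) \frac{1}{11 + y}}{7} = \frac{\frac{1}{11 + y} \left(17 + y\right)}{7} = \frac{17 + y}{7 \left(11 + y\right)}$)
$c = - \frac{1391}{21}$ ($c = \left(71 - 137\right) - \frac{17 - 2}{7 \left(11 - 2\right)} = \left(71 - 137\right) - \frac{1}{7} \cdot \frac{1}{9} \cdot 15 = -66 - \frac{1}{7} \cdot \frac{1}{9} \cdot 15 = -66 - \frac{5}{21} = - \frac{1391}{21} \approx -66.238$)
$W{\left(H \right)} = - \frac{1391 \sqrt{H}}{21}$
$- \frac{264307}{W{\left(-174 \right)}} - \frac{328359}{26135} = - \frac{264307}{\left(- \frac{1391}{21}\right) \sqrt{-174}} - \frac{328359}{26135} = - \frac{264307}{\left(- \frac{1391}{21}\right) i \sqrt{174}} - \frac{328359}{26135} = - 264307 \frac{7 i \sqrt{174}}{80678} - \frac{328359}{26135} = - \frac{1850149 i \sqrt{174}}{80678} - \frac{328359}{26135} = - \frac{328359}{26135} - \frac{1850149 i \sqrt{174}}{80678}$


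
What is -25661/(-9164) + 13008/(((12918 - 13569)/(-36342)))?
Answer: 1444058718005/1988588 ≈ 7.2617e+5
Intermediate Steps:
-25661/(-9164) + 13008/(((12918 - 13569)/(-36342))) = -25661*(-1/9164) + 13008/((-651*(-1/36342))) = 25661/9164 + 13008/(217/12114) = 25661/9164 + 13008*(12114/217) = 25661/9164 + 157578912/217 = 1444058718005/1988588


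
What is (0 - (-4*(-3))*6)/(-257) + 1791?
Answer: 460359/257 ≈ 1791.3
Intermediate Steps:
(0 - (-4*(-3))*6)/(-257) + 1791 = (0 - 12*6)*(-1/257) + 1791 = (0 - 1*72)*(-1/257) + 1791 = (0 - 72)*(-1/257) + 1791 = -72*(-1/257) + 1791 = 72/257 + 1791 = 460359/257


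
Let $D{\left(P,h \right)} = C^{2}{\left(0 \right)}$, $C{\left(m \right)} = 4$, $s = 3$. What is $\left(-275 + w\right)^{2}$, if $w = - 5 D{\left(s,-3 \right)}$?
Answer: $126025$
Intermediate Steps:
$D{\left(P,h \right)} = 16$ ($D{\left(P,h \right)} = 4^{2} = 16$)
$w = -80$ ($w = \left(-5\right) 16 = -80$)
$\left(-275 + w\right)^{2} = \left(-275 - 80\right)^{2} = \left(-355\right)^{2} = 126025$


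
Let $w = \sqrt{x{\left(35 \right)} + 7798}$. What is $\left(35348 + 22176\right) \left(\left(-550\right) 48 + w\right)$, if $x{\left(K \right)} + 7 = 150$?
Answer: $-1518633600 + 57524 \sqrt{7941} \approx -1.5135 \cdot 10^{9}$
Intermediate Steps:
$x{\left(K \right)} = 143$ ($x{\left(K \right)} = -7 + 150 = 143$)
$w = \sqrt{7941}$ ($w = \sqrt{143 + 7798} = \sqrt{7941} \approx 89.112$)
$\left(35348 + 22176\right) \left(\left(-550\right) 48 + w\right) = \left(35348 + 22176\right) \left(\left(-550\right) 48 + \sqrt{7941}\right) = 57524 \left(-26400 + \sqrt{7941}\right) = -1518633600 + 57524 \sqrt{7941}$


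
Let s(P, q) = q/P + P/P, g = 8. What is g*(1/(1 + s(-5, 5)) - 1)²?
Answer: 0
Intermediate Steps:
s(P, q) = 1 + q/P (s(P, q) = q/P + 1 = 1 + q/P)
g*(1/(1 + s(-5, 5)) - 1)² = 8*(1/(1 + (-5 + 5)/(-5)) - 1)² = 8*(1/(1 - ⅕*0) - 1)² = 8*(1/(1 + 0) - 1)² = 8*(1/1 - 1)² = 8*(1 - 1)² = 8*0² = 8*0 = 0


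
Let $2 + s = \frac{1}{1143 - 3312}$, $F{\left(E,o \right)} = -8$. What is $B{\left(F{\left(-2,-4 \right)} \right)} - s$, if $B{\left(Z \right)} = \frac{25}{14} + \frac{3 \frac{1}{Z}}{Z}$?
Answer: $\frac{3724621}{971712} \approx 3.833$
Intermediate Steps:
$s = - \frac{4339}{2169}$ ($s = -2 + \frac{1}{1143 - 3312} = -2 + \frac{1}{-2169} = -2 - \frac{1}{2169} = - \frac{4339}{2169} \approx -2.0005$)
$B{\left(Z \right)} = \frac{25}{14} + \frac{3}{Z^{2}}$ ($B{\left(Z \right)} = 25 \cdot \frac{1}{14} + \frac{3}{Z^{2}} = \frac{25}{14} + \frac{3}{Z^{2}}$)
$B{\left(F{\left(-2,-4 \right)} \right)} - s = \left(\frac{25}{14} + \frac{3}{64}\right) - - \frac{4339}{2169} = \left(\frac{25}{14} + 3 \cdot \frac{1}{64}\right) + \frac{4339}{2169} = \left(\frac{25}{14} + \frac{3}{64}\right) + \frac{4339}{2169} = \frac{821}{448} + \frac{4339}{2169} = \frac{3724621}{971712}$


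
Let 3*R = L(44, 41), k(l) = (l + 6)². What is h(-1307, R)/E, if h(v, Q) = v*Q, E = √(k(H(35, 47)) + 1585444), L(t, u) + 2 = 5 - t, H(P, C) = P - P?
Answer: 53587*√396370/2378220 ≈ 14.186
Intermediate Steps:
H(P, C) = 0
k(l) = (6 + l)²
L(t, u) = 3 - t (L(t, u) = -2 + (5 - t) = 3 - t)
R = -41/3 (R = (3 - 1*44)/3 = (3 - 44)/3 = (⅓)*(-41) = -41/3 ≈ -13.667)
E = 2*√396370 (E = √((6 + 0)² + 1585444) = √(6² + 1585444) = √(36 + 1585444) = √1585480 = 2*√396370 ≈ 1259.2)
h(v, Q) = Q*v
h(-1307, R)/E = (-41/3*(-1307))/((2*√396370)) = 53587*(√396370/792740)/3 = 53587*√396370/2378220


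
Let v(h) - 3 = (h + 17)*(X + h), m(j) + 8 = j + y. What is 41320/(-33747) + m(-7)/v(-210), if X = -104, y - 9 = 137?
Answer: -2499777743/2045236935 ≈ -1.2222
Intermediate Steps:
y = 146 (y = 9 + 137 = 146)
m(j) = 138 + j (m(j) = -8 + (j + 146) = -8 + (146 + j) = 138 + j)
v(h) = 3 + (-104 + h)*(17 + h) (v(h) = 3 + (h + 17)*(-104 + h) = 3 + (17 + h)*(-104 + h) = 3 + (-104 + h)*(17 + h))
41320/(-33747) + m(-7)/v(-210) = 41320/(-33747) + (138 - 7)/(-1765 + (-210)² - 87*(-210)) = 41320*(-1/33747) + 131/(-1765 + 44100 + 18270) = -41320/33747 + 131/60605 = -2499777743/2045236935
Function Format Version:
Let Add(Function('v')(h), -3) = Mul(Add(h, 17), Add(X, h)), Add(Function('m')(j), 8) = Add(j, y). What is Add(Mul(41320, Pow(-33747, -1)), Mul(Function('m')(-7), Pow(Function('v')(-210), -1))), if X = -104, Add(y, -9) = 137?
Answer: Rational(-2499777743, 2045236935) ≈ -1.2222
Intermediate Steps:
y = 146 (y = Add(9, 137) = 146)
Function('m')(j) = Add(138, j) (Function('m')(j) = Add(-8, Add(j, 146)) = Add(-8, Add(146, j)) = Add(138, j))
Function('v')(h) = Add(3, Mul(Add(-104, h), Add(17, h))) (Function('v')(h) = Add(3, Mul(Add(h, 17), Add(-104, h))) = Add(3, Mul(Add(17, h), Add(-104, h))) = Add(3, Mul(Add(-104, h), Add(17, h))))
Add(Mul(41320, Pow(-33747, -1)), Mul(Function('m')(-7), Pow(Function('v')(-210), -1))) = Add(Mul(41320, Pow(-33747, -1)), Mul(Add(138, -7), Pow(Add(-1765, Pow(-210, 2), Mul(-87, -210)), -1))) = Add(Mul(41320, Rational(-1, 33747)), Mul(131, Pow(Add(-1765, 44100, 18270), -1))) = Add(Rational(-41320, 33747), Mul(131, Pow(60605, -1))) = Add(Rational(-41320, 33747), Mul(131, Rational(1, 60605))) = Add(Rational(-41320, 33747), Rational(131, 60605)) = Rational(-2499777743, 2045236935)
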